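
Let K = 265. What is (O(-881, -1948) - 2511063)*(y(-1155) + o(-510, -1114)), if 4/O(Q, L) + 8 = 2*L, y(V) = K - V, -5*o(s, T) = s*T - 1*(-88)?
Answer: 171901386675949/610 ≈ 2.8181e+11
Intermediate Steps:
o(s, T) = -88/5 - T*s/5 (o(s, T) = -(s*T - 1*(-88))/5 = -(T*s + 88)/5 = -(88 + T*s)/5 = -88/5 - T*s/5)
y(V) = 265 - V
O(Q, L) = 4/(-8 + 2*L)
(O(-881, -1948) - 2511063)*(y(-1155) + o(-510, -1114)) = (2/(-4 - 1948) - 2511063)*((265 - 1*(-1155)) + (-88/5 - ⅕*(-1114)*(-510))) = (2/(-1952) - 2511063)*((265 + 1155) + (-88/5 - 113628)) = (2*(-1/1952) - 2511063)*(1420 - 568228/5) = (-1/976 - 2511063)*(-561128/5) = -2450797489/976*(-561128/5) = 171901386675949/610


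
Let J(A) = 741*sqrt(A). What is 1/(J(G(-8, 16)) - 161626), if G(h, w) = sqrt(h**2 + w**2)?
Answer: -1/(161626 - 1482*sqrt(2)*5**(1/4)) ≈ -6.3095e-6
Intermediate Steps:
1/(J(G(-8, 16)) - 161626) = 1/(741*sqrt(sqrt((-8)**2 + 16**2)) - 161626) = 1/(741*sqrt(sqrt(64 + 256)) - 161626) = 1/(741*sqrt(sqrt(320)) - 161626) = 1/(741*sqrt(8*sqrt(5)) - 161626) = 1/(741*(2*sqrt(2)*5**(1/4)) - 161626) = 1/(1482*sqrt(2)*5**(1/4) - 161626) = 1/(-161626 + 1482*sqrt(2)*5**(1/4))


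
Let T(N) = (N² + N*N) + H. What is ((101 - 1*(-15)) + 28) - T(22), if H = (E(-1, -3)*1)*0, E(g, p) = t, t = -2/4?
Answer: -824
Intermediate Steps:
t = -½ (t = -2*¼ = -½ ≈ -0.50000)
E(g, p) = -½
H = 0 (H = -½*1*0 = -½*0 = 0)
T(N) = 2*N² (T(N) = (N² + N*N) + 0 = (N² + N²) + 0 = 2*N² + 0 = 2*N²)
((101 - 1*(-15)) + 28) - T(22) = ((101 - 1*(-15)) + 28) - 2*22² = ((101 + 15) + 28) - 2*484 = (116 + 28) - 1*968 = 144 - 968 = -824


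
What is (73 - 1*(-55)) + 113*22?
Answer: 2614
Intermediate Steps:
(73 - 1*(-55)) + 113*22 = (73 + 55) + 2486 = 128 + 2486 = 2614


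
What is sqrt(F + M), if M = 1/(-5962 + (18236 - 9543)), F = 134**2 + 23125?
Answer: 2*sqrt(76599232743)/2731 ≈ 202.68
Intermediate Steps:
F = 41081 (F = 17956 + 23125 = 41081)
M = 1/2731 (M = 1/(-5962 + 8693) = 1/2731 ≈ 0.00036617)
sqrt(F + M) = sqrt(41081 + 1/2731) = sqrt(112192212/2731) = 2*sqrt(76599232743)/2731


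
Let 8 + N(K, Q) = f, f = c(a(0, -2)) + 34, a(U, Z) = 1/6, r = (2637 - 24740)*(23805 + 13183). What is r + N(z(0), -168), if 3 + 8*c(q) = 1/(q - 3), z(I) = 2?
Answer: -111186220425/136 ≈ -8.1755e+8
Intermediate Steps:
r = -817545764 (r = -22103*36988 = -817545764)
a(U, Z) = ⅙
c(q) = -3/8 + 1/(8*(-3 + q)) (c(q) = -3/8 + 1/(8*(q - 3)) = -3/8 + 1/(8*(-3 + q)))
f = 4567/136 (f = (10 - 3*⅙)/(8*(-3 + ⅙)) + 34 = (10 - ½)/(8*(-17/6)) + 34 = (⅛)*(-6/17)*(19/2) + 34 = -57/136 + 34 = 4567/136 ≈ 33.581)
N(K, Q) = 3479/136 (N(K, Q) = -8 + 4567/136 = 3479/136)
r + N(z(0), -168) = -817545764 + 3479/136 = -111186220425/136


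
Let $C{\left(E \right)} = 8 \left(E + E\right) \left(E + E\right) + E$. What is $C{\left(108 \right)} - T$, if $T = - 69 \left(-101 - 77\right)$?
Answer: $361074$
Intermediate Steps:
$T = 12282$ ($T = \left(-69\right) \left(-178\right) = 12282$)
$C{\left(E \right)} = E + 32 E^{2}$ ($C{\left(E \right)} = 8 \cdot 2 E 2 E + E = 8 \cdot 4 E^{2} + E = 32 E^{2} + E = E + 32 E^{2}$)
$C{\left(108 \right)} - T = 108 \left(1 + 32 \cdot 108\right) - 12282 = 108 \left(1 + 3456\right) - 12282 = 108 \cdot 3457 - 12282 = 373356 - 12282 = 361074$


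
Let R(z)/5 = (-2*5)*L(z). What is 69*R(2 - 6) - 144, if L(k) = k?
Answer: 13656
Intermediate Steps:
R(z) = -50*z (R(z) = 5*((-2*5)*z) = 5*(-10*z) = -50*z)
69*R(2 - 6) - 144 = 69*(-50*(2 - 6)) - 144 = 69*(-50*(-4)) - 144 = 69*200 - 144 = 13800 - 144 = 13656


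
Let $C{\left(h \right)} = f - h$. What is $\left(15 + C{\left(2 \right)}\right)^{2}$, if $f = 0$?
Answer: $169$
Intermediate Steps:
$C{\left(h \right)} = - h$ ($C{\left(h \right)} = 0 - h = - h$)
$\left(15 + C{\left(2 \right)}\right)^{2} = \left(15 - 2\right)^{2} = 13^{2} = 169$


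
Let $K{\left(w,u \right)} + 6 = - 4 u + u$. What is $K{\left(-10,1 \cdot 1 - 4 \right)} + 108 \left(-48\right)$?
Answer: $-5181$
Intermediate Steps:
$K{\left(w,u \right)} = -6 - 3 u$ ($K{\left(w,u \right)} = -6 + \left(- 4 u + u\right) = -6 - 3 u$)
$K{\left(-10,1 \cdot 1 - 4 \right)} + 108 \left(-48\right) = \left(-6 - 3 \left(1 \cdot 1 - 4\right)\right) + 108 \left(-48\right) = \left(-6 - 3 \left(1 - 4\right)\right) - 5184 = \left(-6 - -9\right) - 5184 = \left(-6 + 9\right) - 5184 = 3 - 5184 = -5181$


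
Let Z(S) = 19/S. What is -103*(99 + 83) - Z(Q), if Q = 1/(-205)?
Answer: -14851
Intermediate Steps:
Q = -1/205 ≈ -0.0048781
-103*(99 + 83) - Z(Q) = -103*(99 + 83) - 19/(-1/205) = -103*182 - 19*(-205) = -18746 - 1*(-3895) = -18746 + 3895 = -14851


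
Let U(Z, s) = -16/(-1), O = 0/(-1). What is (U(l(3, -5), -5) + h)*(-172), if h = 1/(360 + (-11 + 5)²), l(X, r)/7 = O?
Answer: -272491/99 ≈ -2752.4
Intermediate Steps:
O = 0 (O = 0*(-1) = 0)
l(X, r) = 0 (l(X, r) = 7*0 = 0)
U(Z, s) = 16 (U(Z, s) = -16*(-1) = -1*(-16) = 16)
h = 1/396 (h = 1/(360 + (-6)²) = 1/(360 + 36) = 1/396 ≈ 0.0025253)
(U(l(3, -5), -5) + h)*(-172) = (16 + 1/396)*(-172) = (6337/396)*(-172) = -272491/99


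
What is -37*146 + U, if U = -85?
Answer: -5487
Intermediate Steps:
-37*146 + U = -37*146 - 85 = -5402 - 85 = -5487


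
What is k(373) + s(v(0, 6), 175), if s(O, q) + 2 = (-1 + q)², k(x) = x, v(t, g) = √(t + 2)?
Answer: 30647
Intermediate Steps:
v(t, g) = √(2 + t)
s(O, q) = -2 + (-1 + q)²
k(373) + s(v(0, 6), 175) = 373 + (-2 + (-1 + 175)²) = 373 + (-2 + 174²) = 373 + (-2 + 30276) = 373 + 30274 = 30647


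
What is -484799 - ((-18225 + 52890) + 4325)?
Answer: -523789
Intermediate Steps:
-484799 - ((-18225 + 52890) + 4325) = -484799 - (34665 + 4325) = -484799 - 1*38990 = -484799 - 38990 = -523789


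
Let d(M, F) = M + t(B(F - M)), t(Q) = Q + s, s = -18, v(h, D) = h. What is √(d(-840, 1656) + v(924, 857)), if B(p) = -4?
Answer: √62 ≈ 7.8740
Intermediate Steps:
t(Q) = -18 + Q (t(Q) = Q - 18 = -18 + Q)
d(M, F) = -22 + M (d(M, F) = M + (-18 - 4) = M - 22 = -22 + M)
√(d(-840, 1656) + v(924, 857)) = √((-22 - 840) + 924) = √(-862 + 924) = √62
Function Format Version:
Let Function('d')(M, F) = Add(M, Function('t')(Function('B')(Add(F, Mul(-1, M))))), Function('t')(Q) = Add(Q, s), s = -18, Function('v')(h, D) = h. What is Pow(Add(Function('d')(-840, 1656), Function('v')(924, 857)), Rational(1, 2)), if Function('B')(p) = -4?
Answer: Pow(62, Rational(1, 2)) ≈ 7.8740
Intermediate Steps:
Function('t')(Q) = Add(-18, Q) (Function('t')(Q) = Add(Q, -18) = Add(-18, Q))
Function('d')(M, F) = Add(-22, M) (Function('d')(M, F) = Add(M, Add(-18, -4)) = Add(M, -22) = Add(-22, M))
Pow(Add(Function('d')(-840, 1656), Function('v')(924, 857)), Rational(1, 2)) = Pow(Add(Add(-22, -840), 924), Rational(1, 2)) = Pow(Add(-862, 924), Rational(1, 2)) = Pow(62, Rational(1, 2))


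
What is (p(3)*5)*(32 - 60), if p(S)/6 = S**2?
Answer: -7560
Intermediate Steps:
p(S) = 6*S**2
(p(3)*5)*(32 - 60) = ((6*3**2)*5)*(32 - 60) = ((6*9)*5)*(-28) = (54*5)*(-28) = 270*(-28) = -7560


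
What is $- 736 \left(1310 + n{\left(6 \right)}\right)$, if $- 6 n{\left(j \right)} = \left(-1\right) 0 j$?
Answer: $-964160$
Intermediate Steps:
$n{\left(j \right)} = 0$ ($n{\left(j \right)} = - \frac{\left(-1\right) 0 j}{6} = - \frac{0 j}{6} = \left(- \frac{1}{6}\right) 0 = 0$)
$- 736 \left(1310 + n{\left(6 \right)}\right) = - 736 \left(1310 + 0\right) = \left(-736\right) 1310 = -964160$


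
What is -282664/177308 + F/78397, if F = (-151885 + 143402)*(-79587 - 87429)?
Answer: 62796808559654/3475103819 ≈ 18070.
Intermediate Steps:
F = 1416796728 (F = -8483*(-167016) = 1416796728)
-282664/177308 + F/78397 = -282664/177308 + 1416796728/78397 = -282664*1/177308 + 1416796728*(1/78397) = -70666/44327 + 1416796728/78397 = 62796808559654/3475103819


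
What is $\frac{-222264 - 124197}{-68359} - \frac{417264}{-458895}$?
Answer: $\frac{62504323457}{10456534435} \approx 5.9775$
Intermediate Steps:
$\frac{-222264 - 124197}{-68359} - \frac{417264}{-458895} = \left(-222264 - 124197\right) \left(- \frac{1}{68359}\right) - - \frac{139088}{152965} = \left(-346461\right) \left(- \frac{1}{68359}\right) + \frac{139088}{152965} = \frac{346461}{68359} + \frac{139088}{152965} = \frac{62504323457}{10456534435}$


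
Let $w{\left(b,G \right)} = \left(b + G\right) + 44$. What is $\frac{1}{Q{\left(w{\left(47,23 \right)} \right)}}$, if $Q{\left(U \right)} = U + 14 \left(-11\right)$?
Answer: $- \frac{1}{40} \approx -0.025$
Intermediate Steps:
$w{\left(b,G \right)} = 44 + G + b$ ($w{\left(b,G \right)} = \left(G + b\right) + 44 = 44 + G + b$)
$Q{\left(U \right)} = -154 + U$ ($Q{\left(U \right)} = U - 154 = -154 + U$)
$\frac{1}{Q{\left(w{\left(47,23 \right)} \right)}} = \frac{1}{-154 + \left(44 + 23 + 47\right)} = \frac{1}{-154 + 114} = \frac{1}{-40} = - \frac{1}{40}$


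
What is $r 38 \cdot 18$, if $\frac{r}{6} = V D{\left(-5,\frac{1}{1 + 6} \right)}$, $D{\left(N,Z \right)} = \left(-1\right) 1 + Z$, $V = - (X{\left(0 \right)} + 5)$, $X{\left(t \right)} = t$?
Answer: $\frac{123120}{7} \approx 17589.0$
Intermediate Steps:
$V = -5$ ($V = - (0 + 5) = \left(-1\right) 5 = -5$)
$D{\left(N,Z \right)} = -1 + Z$
$r = \frac{180}{7}$ ($r = 6 \left(- 5 \left(-1 + \frac{1}{1 + 6}\right)\right) = 6 \left(- 5 \left(-1 + \frac{1}{7}\right)\right) = 6 \left(\left(-5\right) \left(- \frac{6}{7}\right)\right) = 6 \cdot \frac{30}{7} = \frac{180}{7} \approx 25.714$)
$r 38 \cdot 18 = \frac{180 \cdot 38 \cdot 18}{7} = \frac{180}{7} \cdot 684 = \frac{123120}{7}$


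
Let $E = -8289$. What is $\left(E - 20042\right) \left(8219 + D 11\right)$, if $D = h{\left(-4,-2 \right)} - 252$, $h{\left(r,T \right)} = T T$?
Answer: $-155565521$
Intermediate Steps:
$h{\left(r,T \right)} = T^{2}$
$D = -248$ ($D = \left(-2\right)^{2} - 252 = 4 - 252 = -248$)
$\left(E - 20042\right) \left(8219 + D 11\right) = \left(-8289 - 20042\right) \left(8219 - 2728\right) = - 28331 \left(8219 - 2728\right) = \left(-28331\right) 5491 = -155565521$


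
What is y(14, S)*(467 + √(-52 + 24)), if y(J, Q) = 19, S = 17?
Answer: 8873 + 38*I*√7 ≈ 8873.0 + 100.54*I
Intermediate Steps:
y(14, S)*(467 + √(-52 + 24)) = 19*(467 + √(-52 + 24)) = 19*(467 + √(-28)) = 19*(467 + 2*I*√7) = 8873 + 38*I*√7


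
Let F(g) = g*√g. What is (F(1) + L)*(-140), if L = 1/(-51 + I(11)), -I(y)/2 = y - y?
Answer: -7000/51 ≈ -137.25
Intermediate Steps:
I(y) = 0 (I(y) = -2*(y - y) = -2*0 = 0)
L = -1/51 (L = 1/(-51 + 0) = 1/(-51) = -1/51 ≈ -0.019608)
F(g) = g^(3/2)
(F(1) + L)*(-140) = (1^(3/2) - 1/51)*(-140) = (1 - 1/51)*(-140) = (50/51)*(-140) = -7000/51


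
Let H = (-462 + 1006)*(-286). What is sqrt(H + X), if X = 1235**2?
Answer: sqrt(1369641) ≈ 1170.3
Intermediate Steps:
X = 1525225
H = -155584 (H = 544*(-286) = -155584)
sqrt(H + X) = sqrt(-155584 + 1525225) = sqrt(1369641)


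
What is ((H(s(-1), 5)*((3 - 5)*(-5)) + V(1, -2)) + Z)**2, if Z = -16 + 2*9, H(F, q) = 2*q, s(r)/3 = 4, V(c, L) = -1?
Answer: 10201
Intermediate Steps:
s(r) = 12 (s(r) = 3*4 = 12)
Z = 2 (Z = -16 + 18 = 2)
((H(s(-1), 5)*((3 - 5)*(-5)) + V(1, -2)) + Z)**2 = (((2*5)*((3 - 5)*(-5)) - 1) + 2)**2 = ((10*(-2*(-5)) - 1) + 2)**2 = ((10*10 - 1) + 2)**2 = ((100 - 1) + 2)**2 = (99 + 2)**2 = 101**2 = 10201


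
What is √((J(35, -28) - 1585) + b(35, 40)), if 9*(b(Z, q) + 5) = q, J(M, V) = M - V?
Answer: I*√13703/3 ≈ 39.02*I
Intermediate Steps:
b(Z, q) = -5 + q/9
√((J(35, -28) - 1585) + b(35, 40)) = √(((35 - 1*(-28)) - 1585) + (-5 + (⅑)*40)) = √(((35 + 28) - 1585) + (-5 + 40/9)) = √((63 - 1585) - 5/9) = √(-1522 - 5/9) = √(-13703/9) = I*√13703/3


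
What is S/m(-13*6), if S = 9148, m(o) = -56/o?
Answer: 89193/7 ≈ 12742.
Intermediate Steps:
S/m(-13*6) = 9148/((-56/((-13*6)))) = 9148/((-56/(-78))) = 9148/((-56*(-1/78))) = 9148/(28/39) = 9148*(39/28) = 89193/7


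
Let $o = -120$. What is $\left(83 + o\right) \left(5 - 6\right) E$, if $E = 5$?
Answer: $185$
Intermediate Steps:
$\left(83 + o\right) \left(5 - 6\right) E = \left(83 - 120\right) \left(5 - 6\right) 5 = - 37 \left(\left(-1\right) 5\right) = \left(-37\right) \left(-5\right) = 185$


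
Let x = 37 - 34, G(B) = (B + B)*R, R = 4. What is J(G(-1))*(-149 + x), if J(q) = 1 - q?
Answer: -1314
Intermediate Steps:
G(B) = 8*B (G(B) = (B + B)*4 = (2*B)*4 = 8*B)
x = 3
J(G(-1))*(-149 + x) = (1 - 8*(-1))*(-149 + 3) = (1 - 1*(-8))*(-146) = (1 + 8)*(-146) = 9*(-146) = -1314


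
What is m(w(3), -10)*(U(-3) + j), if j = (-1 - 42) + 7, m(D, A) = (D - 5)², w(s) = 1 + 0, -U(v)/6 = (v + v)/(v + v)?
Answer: -672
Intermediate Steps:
U(v) = -6 (U(v) = -6*(v + v)/(v + v) = -6*2*v/(2*v) = -6*2*v*1/(2*v) = -6*1 = -6)
w(s) = 1
m(D, A) = (-5 + D)²
j = -36 (j = -43 + 7 = -36)
m(w(3), -10)*(U(-3) + j) = (-5 + 1)²*(-6 - 36) = (-4)²*(-42) = 16*(-42) = -672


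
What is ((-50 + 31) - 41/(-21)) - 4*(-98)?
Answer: 7874/21 ≈ 374.95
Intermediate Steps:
((-50 + 31) - 41/(-21)) - 4*(-98) = (-19 - 41*(-1/21)) + 392 = (-19 + 41/21) + 392 = -358/21 + 392 = 7874/21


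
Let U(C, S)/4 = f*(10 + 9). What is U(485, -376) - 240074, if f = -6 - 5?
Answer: -240910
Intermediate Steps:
f = -11
U(C, S) = -836 (U(C, S) = 4*(-11*(10 + 9)) = 4*(-11*19) = 4*(-209) = -836)
U(485, -376) - 240074 = -836 - 240074 = -240910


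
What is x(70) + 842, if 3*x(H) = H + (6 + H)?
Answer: 2672/3 ≈ 890.67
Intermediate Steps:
x(H) = 2 + 2*H/3 (x(H) = (H + (6 + H))/3 = (6 + 2*H)/3 = 2 + 2*H/3)
x(70) + 842 = (2 + (⅔)*70) + 842 = (2 + 140/3) + 842 = 146/3 + 842 = 2672/3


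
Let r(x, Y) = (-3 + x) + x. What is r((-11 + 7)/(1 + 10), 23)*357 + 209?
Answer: -12338/11 ≈ -1121.6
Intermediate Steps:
r(x, Y) = -3 + 2*x
r((-11 + 7)/(1 + 10), 23)*357 + 209 = (-3 + 2*((-11 + 7)/(1 + 10)))*357 + 209 = (-3 + 2*(-4/11))*357 + 209 = (-3 - 8/11)*357 + 209 = -41/11*357 + 209 = -14637/11 + 209 = -12338/11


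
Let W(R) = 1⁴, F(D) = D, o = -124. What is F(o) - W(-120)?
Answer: -125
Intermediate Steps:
W(R) = 1
F(o) - W(-120) = -124 - 1*1 = -124 - 1 = -125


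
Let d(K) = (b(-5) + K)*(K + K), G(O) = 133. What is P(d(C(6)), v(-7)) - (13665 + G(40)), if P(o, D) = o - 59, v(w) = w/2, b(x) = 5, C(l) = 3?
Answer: -13809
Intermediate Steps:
v(w) = w/2 (v(w) = w*(½) = w/2)
d(K) = 2*K*(5 + K) (d(K) = (5 + K)*(K + K) = (5 + K)*(2*K) = 2*K*(5 + K))
P(o, D) = -59 + o
P(d(C(6)), v(-7)) - (13665 + G(40)) = (-59 + 2*3*(5 + 3)) - (13665 + 133) = (-59 + 2*3*8) - 1*13798 = (-59 + 48) - 13798 = -11 - 13798 = -13809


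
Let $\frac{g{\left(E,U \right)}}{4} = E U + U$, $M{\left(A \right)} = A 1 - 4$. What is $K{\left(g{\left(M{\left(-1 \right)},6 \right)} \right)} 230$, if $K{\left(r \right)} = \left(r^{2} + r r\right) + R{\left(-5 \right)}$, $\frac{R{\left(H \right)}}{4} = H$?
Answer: $4234760$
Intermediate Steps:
$M{\left(A \right)} = -4 + A$ ($M{\left(A \right)} = A - 4 = -4 + A$)
$R{\left(H \right)} = 4 H$
$g{\left(E,U \right)} = 4 U + 4 E U$ ($g{\left(E,U \right)} = 4 \left(E U + U\right) = 4 \left(U + E U\right) = 4 U + 4 E U$)
$K{\left(r \right)} = -20 + 2 r^{2}$ ($K{\left(r \right)} = \left(r^{2} + r r\right) + 4 \left(-5\right) = \left(r^{2} + r^{2}\right) - 20 = 2 r^{2} - 20 = -20 + 2 r^{2}$)
$K{\left(g{\left(M{\left(-1 \right)},6 \right)} \right)} 230 = \left(-20 + 2 \left(4 \cdot 6 \left(1 - 5\right)\right)^{2}\right) 230 = \left(-20 + 2 \left(4 \cdot 6 \left(-4\right)\right)^{2}\right) 230 = \left(-20 + 2 \left(-96\right)^{2}\right) 230 = \left(-20 + 2 \cdot 9216\right) 230 = \left(-20 + 18432\right) 230 = 18412 \cdot 230 = 4234760$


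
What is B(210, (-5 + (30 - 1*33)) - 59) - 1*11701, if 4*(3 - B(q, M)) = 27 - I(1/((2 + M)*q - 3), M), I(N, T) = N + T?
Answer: -640134559/54612 ≈ -11722.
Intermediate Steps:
B(q, M) = -15/4 + M/4 + 1/(4*(-3 + q*(2 + M))) (B(q, M) = 3 - (27 - (1/((2 + M)*q - 3) + M))/4 = 3 - (27 - (1/(q*(2 + M) - 3) + M))/4 = 3 - (27 - (1/(-3 + q*(2 + M)) + M))/4 = 3 - (27 - (M + 1/(-3 + q*(2 + M))))/4 = 3 - (27 + (-M - 1/(-3 + q*(2 + M))))/4 = 3 - (27 - M - 1/(-3 + q*(2 + M)))/4 = 3 + (-27/4 + M/4 + 1/(4*(-3 + q*(2 + M)))) = -15/4 + M/4 + 1/(4*(-3 + q*(2 + M))))
B(210, (-5 + (30 - 1*33)) - 59) - 1*11701 = (-15/4 + ((-5 + (30 - 1*33)) - 59)/4 + 1/(4*(-3 + 2*210 + ((-5 + (30 - 1*33)) - 59)*210))) - 1*11701 = (-15/4 + ((-5 + (30 - 33)) - 59)/4 + 1/(4*(-3 + 420 + ((-5 + (30 - 33)) - 59)*210))) - 11701 = (-15/4 + ((-5 - 3) - 59)/4 + 1/(4*(-3 + 420 + ((-5 - 3) - 59)*210))) - 11701 = (-15/4 + (-8 - 59)/4 + 1/(4*(-3 + 420 + (-8 - 59)*210))) - 11701 = (-15/4 + (1/4)*(-67) + 1/(4*(-3 + 420 - 67*210))) - 11701 = (-15/4 - 67/4 + 1/(4*(-3 + 420 - 14070))) - 11701 = (-15/4 - 67/4 + (1/4)/(-13653)) - 11701 = (-15/4 - 67/4 + (1/4)*(-1/13653)) - 11701 = (-15/4 - 67/4 - 1/54612) - 11701 = -1119547/54612 - 11701 = -640134559/54612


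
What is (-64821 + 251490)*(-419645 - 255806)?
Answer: -126085762719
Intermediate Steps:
(-64821 + 251490)*(-419645 - 255806) = 186669*(-675451) = -126085762719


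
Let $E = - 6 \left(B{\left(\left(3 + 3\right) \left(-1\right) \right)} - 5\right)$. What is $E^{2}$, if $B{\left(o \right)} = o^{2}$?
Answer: $34596$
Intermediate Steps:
$E = -186$ ($E = - 6 \left(\left(\left(3 + 3\right) \left(-1\right)\right)^{2} - 5\right) = - 6 \left(\left(6 \left(-1\right)\right)^{2} - 5\right) = - 6 \left(\left(-6\right)^{2} - 5\right) = - 6 \left(36 - 5\right) = \left(-6\right) 31 = -186$)
$E^{2} = \left(-186\right)^{2} = 34596$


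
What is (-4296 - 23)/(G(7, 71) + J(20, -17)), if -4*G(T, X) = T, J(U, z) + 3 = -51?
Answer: 17276/223 ≈ 77.471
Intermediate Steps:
J(U, z) = -54 (J(U, z) = -3 - 51 = -54)
G(T, X) = -T/4
(-4296 - 23)/(G(7, 71) + J(20, -17)) = (-4296 - 23)/(-1/4*7 - 54) = -4319/(-7/4 - 54) = -4319/(-223/4) = -4319*(-4/223) = 17276/223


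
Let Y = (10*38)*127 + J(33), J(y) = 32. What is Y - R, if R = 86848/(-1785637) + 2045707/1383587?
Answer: 119305916556621765/2470584139919 ≈ 48291.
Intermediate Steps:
R = 3532728346583/2470584139919 (R = 86848*(-1/1785637) + 2045707*(1/1383587) = -86848/1785637 + 2045707/1383587 = 3532728346583/2470584139919 ≈ 1.4299)
Y = 48292 (Y = (10*38)*127 + 32 = 380*127 + 32 = 48260 + 32 = 48292)
Y - R = 48292 - 1*3532728346583/2470584139919 = 48292 - 3532728346583/2470584139919 = 119305916556621765/2470584139919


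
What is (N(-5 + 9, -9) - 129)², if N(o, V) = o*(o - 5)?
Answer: 17689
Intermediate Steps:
N(o, V) = o*(-5 + o)
(N(-5 + 9, -9) - 129)² = ((-5 + 9)*(-5 + (-5 + 9)) - 129)² = (4*(-5 + 4) - 129)² = (4*(-1) - 129)² = (-4 - 129)² = (-133)² = 17689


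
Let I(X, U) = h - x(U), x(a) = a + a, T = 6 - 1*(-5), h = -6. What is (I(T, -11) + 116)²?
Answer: 17424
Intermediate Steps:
T = 11 (T = 6 + 5 = 11)
x(a) = 2*a
I(X, U) = -6 - 2*U
(I(T, -11) + 116)² = ((-6 - 2*(-11)) + 116)² = ((-6 + 22) + 116)² = (16 + 116)² = 132² = 17424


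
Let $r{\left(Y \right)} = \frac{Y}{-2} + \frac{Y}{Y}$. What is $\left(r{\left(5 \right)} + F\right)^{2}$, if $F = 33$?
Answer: $\frac{3969}{4} \approx 992.25$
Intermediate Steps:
$r{\left(Y \right)} = 1 - \frac{Y}{2}$ ($r{\left(Y \right)} = Y \left(- \frac{1}{2}\right) + 1 = - \frac{Y}{2} + 1 = 1 - \frac{Y}{2}$)
$\left(r{\left(5 \right)} + F\right)^{2} = \left(\left(1 - \frac{5}{2}\right) + 33\right)^{2} = \left(- \frac{3}{2} + 33\right)^{2} = \left(\frac{63}{2}\right)^{2} = \frac{3969}{4}$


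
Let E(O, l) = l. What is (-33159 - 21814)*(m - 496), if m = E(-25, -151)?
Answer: 35567531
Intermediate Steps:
m = -151
(-33159 - 21814)*(m - 496) = (-33159 - 21814)*(-151 - 496) = -54973*(-647) = 35567531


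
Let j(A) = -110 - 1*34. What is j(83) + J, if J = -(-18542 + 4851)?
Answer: 13547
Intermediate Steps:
j(A) = -144 (j(A) = -110 - 34 = -144)
J = 13691 (J = -1*(-13691) = 13691)
j(83) + J = -144 + 13691 = 13547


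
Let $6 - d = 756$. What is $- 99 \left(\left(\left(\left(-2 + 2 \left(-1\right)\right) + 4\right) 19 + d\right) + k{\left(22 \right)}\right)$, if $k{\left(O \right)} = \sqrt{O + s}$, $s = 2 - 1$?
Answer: $74250 - 99 \sqrt{23} \approx 73775.0$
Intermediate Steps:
$s = 1$ ($s = 2 - 1 = 1$)
$d = -750$ ($d = 6 - 756 = -750$)
$k{\left(O \right)} = \sqrt{1 + O}$ ($k{\left(O \right)} = \sqrt{O + 1} = \sqrt{1 + O}$)
$- 99 \left(\left(\left(\left(-2 + 2 \left(-1\right)\right) + 4\right) 19 + d\right) + k{\left(22 \right)}\right) = - 99 \left(\left(\left(\left(-2 + 2 \left(-1\right)\right) + 4\right) 19 - 750\right) + \sqrt{1 + 22}\right) = - 99 \left(\left(\left(\left(-2 - 2\right) + 4\right) 19 - 750\right) + \sqrt{23}\right) = - 99 \left(\left(\left(-4 + 4\right) 19 - 750\right) + \sqrt{23}\right) = - 99 \left(\left(0 \cdot 19 - 750\right) + \sqrt{23}\right) = - 99 \left(\left(0 - 750\right) + \sqrt{23}\right) = - 99 \left(-750 + \sqrt{23}\right) = 74250 - 99 \sqrt{23}$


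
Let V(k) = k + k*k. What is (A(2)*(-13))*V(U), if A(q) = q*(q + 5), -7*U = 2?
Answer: 260/7 ≈ 37.143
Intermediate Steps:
U = -2/7 (U = -⅐*2 = -2/7 ≈ -0.28571)
A(q) = q*(5 + q)
V(k) = k + k²
(A(2)*(-13))*V(U) = ((2*(5 + 2))*(-13))*(-2*(1 - 2/7)/7) = ((2*7)*(-13))*(-2/7*5/7) = (14*(-13))*(-10/49) = -182*(-10/49) = 260/7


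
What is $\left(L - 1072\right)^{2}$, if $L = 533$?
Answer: $290521$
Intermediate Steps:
$\left(L - 1072\right)^{2} = \left(533 - 1072\right)^{2} = \left(-539\right)^{2} = 290521$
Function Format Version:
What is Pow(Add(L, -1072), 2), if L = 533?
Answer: 290521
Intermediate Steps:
Pow(Add(L, -1072), 2) = Pow(Add(533, -1072), 2) = Pow(-539, 2) = 290521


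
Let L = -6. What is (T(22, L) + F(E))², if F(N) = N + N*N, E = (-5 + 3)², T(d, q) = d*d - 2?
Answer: 252004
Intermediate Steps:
T(d, q) = -2 + d² (T(d, q) = d² - 2 = -2 + d²)
E = 4 (E = (-2)² = 4)
F(N) = N + N²
(T(22, L) + F(E))² = ((-2 + 22²) + 4*(1 + 4))² = ((-2 + 484) + 4*5)² = (482 + 20)² = 502² = 252004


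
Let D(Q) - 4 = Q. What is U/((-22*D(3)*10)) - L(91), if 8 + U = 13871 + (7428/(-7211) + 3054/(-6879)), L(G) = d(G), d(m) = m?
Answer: -2546387973267/25463627420 ≈ -100.00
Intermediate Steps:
D(Q) = 4 + Q
L(G) = G
U = 229197878047/16534823 (U = -8 + (13871 + (7428/(-7211) + 3054/(-6879))) = -8 + (13871 + (7428*(-1/7211) + 3054*(-1/6879))) = -8 + (13871 + (-7428/7211 - 1018/2293)) = -8 + (13871 - 24373202/16534823) = -8 + 229330156631/16534823 = 229197878047/16534823 ≈ 13862.)
U/((-22*D(3)*10)) - L(91) = 229197878047/(16534823*((-22*(4 + 3)*10))) - 1*91 = 229197878047/(16534823*((-22*7*10))) - 91 = 229197878047/(16534823*((-154*10))) - 91 = (229197878047/16534823)/(-1540) - 91 = (229197878047/16534823)*(-1/1540) - 91 = -229197878047/25463627420 - 91 = -2546387973267/25463627420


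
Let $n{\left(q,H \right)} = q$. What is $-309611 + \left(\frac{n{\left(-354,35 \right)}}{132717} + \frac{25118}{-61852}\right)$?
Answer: $- \frac{423590301949723}{1368135314} \approx -3.0961 \cdot 10^{5}$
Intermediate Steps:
$-309611 + \left(\frac{n{\left(-354,35 \right)}}{132717} + \frac{25118}{-61852}\right) = -309611 + \left(- \frac{354}{132717} + \frac{25118}{-61852}\right) = -309611 + \left(\left(-354\right) \frac{1}{132717} + 25118 \left(- \frac{1}{61852}\right)\right) = -309611 - \frac{559246869}{1368135314} = - \frac{423590301949723}{1368135314}$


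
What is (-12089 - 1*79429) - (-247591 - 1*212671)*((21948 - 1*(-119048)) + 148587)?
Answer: 133283959228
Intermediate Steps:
(-12089 - 1*79429) - (-247591 - 1*212671)*((21948 - 1*(-119048)) + 148587) = (-12089 - 79429) - (-247591 - 212671)*((21948 + 119048) + 148587) = -91518 - (-460262)*(140996 + 148587) = -91518 - (-460262)*289583 = -91518 - 1*(-133284050746) = -91518 + 133284050746 = 133283959228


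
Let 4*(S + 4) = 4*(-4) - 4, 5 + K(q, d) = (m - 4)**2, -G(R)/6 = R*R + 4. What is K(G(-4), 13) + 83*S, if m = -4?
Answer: -688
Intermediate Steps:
G(R) = -24 - 6*R**2 (G(R) = -6*(R*R + 4) = -6*(R**2 + 4) = -6*(4 + R**2) = -24 - 6*R**2)
K(q, d) = 59 (K(q, d) = -5 + (-4 - 4)**2 = -5 + (-8)**2 = -5 + 64 = 59)
S = -9 (S = -4 + (4*(-4) - 4)/4 = -4 + (-16 - 4)/4 = -4 + (1/4)*(-20) = -4 - 5 = -9)
K(G(-4), 13) + 83*S = 59 + 83*(-9) = 59 - 747 = -688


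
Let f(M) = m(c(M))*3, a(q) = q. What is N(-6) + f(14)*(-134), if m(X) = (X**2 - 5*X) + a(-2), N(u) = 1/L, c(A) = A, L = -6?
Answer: -299089/6 ≈ -49848.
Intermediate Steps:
N(u) = -1/6 (N(u) = 1/(-6) = -1/6)
m(X) = -2 + X**2 - 5*X (m(X) = (X**2 - 5*X) - 2 = -2 + X**2 - 5*X)
f(M) = -6 - 15*M + 3*M**2 (f(M) = (-2 + M**2 - 5*M)*3 = -6 - 15*M + 3*M**2)
N(-6) + f(14)*(-134) = -1/6 + (-6 - 15*14 + 3*14**2)*(-134) = -1/6 + (-6 - 210 + 3*196)*(-134) = -1/6 + (-6 - 210 + 588)*(-134) = -1/6 + 372*(-134) = -1/6 - 49848 = -299089/6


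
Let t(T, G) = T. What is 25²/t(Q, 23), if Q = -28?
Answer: -625/28 ≈ -22.321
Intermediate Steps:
25²/t(Q, 23) = 25²/(-28) = 625*(-1/28) = -625/28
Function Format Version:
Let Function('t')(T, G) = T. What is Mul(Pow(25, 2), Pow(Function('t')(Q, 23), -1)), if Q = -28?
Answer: Rational(-625, 28) ≈ -22.321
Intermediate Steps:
Mul(Pow(25, 2), Pow(Function('t')(Q, 23), -1)) = Mul(Pow(25, 2), Pow(-28, -1)) = Mul(625, Rational(-1, 28)) = Rational(-625, 28)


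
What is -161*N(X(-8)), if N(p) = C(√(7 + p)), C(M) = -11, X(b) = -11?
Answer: 1771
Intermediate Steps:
N(p) = -11
-161*N(X(-8)) = -161*(-11) = 1771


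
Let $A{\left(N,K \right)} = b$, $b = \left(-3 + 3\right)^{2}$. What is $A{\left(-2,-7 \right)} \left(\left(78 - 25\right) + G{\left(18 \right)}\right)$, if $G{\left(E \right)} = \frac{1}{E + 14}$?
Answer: $0$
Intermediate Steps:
$b = 0$ ($b = 0^{2} = 0$)
$A{\left(N,K \right)} = 0$
$G{\left(E \right)} = \frac{1}{14 + E}$
$A{\left(-2,-7 \right)} \left(\left(78 - 25\right) + G{\left(18 \right)}\right) = 0 \left(\left(78 - 25\right) + \frac{1}{14 + 18}\right) = 0 \left(\left(78 - 25\right) + \frac{1}{32}\right) = 0 \left(53 + \frac{1}{32}\right) = 0 \cdot \frac{1697}{32} = 0$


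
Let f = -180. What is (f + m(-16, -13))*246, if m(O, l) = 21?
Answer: -39114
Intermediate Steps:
(f + m(-16, -13))*246 = (-180 + 21)*246 = -159*246 = -39114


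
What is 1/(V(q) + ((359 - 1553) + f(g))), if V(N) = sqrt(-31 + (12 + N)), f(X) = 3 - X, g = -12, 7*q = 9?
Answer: -8253/9730411 - 2*I*sqrt(217)/9730411 ≈ -0.00084817 - 3.0278e-6*I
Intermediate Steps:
q = 9/7 (q = (1/7)*9 = 9/7 ≈ 1.2857)
V(N) = sqrt(-19 + N)
1/(V(q) + ((359 - 1553) + f(g))) = 1/(sqrt(-19 + 9/7) + ((359 - 1553) + (3 - 1*(-12)))) = 1/(sqrt(-124/7) + (-1194 + (3 + 12))) = 1/(2*I*sqrt(217)/7 + (-1194 + 15)) = 1/(2*I*sqrt(217)/7 - 1179) = 1/(-1179 + 2*I*sqrt(217)/7)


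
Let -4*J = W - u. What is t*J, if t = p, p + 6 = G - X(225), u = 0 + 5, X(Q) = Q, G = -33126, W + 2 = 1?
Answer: -100071/2 ≈ -50036.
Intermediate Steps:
W = -1 (W = -2 + 1 = -1)
u = 5
J = 3/2 (J = -(-1 - 1*5)/4 = -(-1 - 5)/4 = -¼*(-6) = 3/2 ≈ 1.5000)
p = -33357 (p = -6 + (-33126 - 1*225) = -6 + (-33126 - 225) = -6 - 33351 = -33357)
t = -33357
t*J = -33357*3/2 = -100071/2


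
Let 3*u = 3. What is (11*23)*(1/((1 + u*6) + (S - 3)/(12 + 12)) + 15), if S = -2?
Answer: 624657/163 ≈ 3832.3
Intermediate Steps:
u = 1 (u = (⅓)*3 = 1)
(11*23)*(1/((1 + u*6) + (S - 3)/(12 + 12)) + 15) = (11*23)*(1/((1 + 1*6) + (-2 - 3)/(12 + 12)) + 15) = 253*(1/((1 + 6) - 5/24) + 15) = 253*(1/(7 - 5*1/24) + 15) = 253*(1/(7 - 5/24) + 15) = 253*(1/(163/24) + 15) = 253*(24/163 + 15) = 253*(2469/163) = 624657/163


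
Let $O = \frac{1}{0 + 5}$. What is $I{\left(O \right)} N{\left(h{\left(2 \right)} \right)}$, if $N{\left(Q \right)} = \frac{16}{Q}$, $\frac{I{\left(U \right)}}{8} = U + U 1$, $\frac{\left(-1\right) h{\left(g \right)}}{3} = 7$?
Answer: $- \frac{256}{105} \approx -2.4381$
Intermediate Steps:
$h{\left(g \right)} = -21$ ($h{\left(g \right)} = \left(-3\right) 7 = -21$)
$O = \frac{1}{5} \approx 0.2$
$I{\left(U \right)} = 16 U$ ($I{\left(U \right)} = 8 \left(U + U 1\right) = 8 \left(U + U\right) = 8 \cdot 2 U = 16 U$)
$I{\left(O \right)} N{\left(h{\left(2 \right)} \right)} = 16 \cdot \frac{1}{5} \frac{16}{-21} = \frac{16 \cdot 16 \left(- \frac{1}{21}\right)}{5} = \frac{16}{5} \left(- \frac{16}{21}\right) = - \frac{256}{105}$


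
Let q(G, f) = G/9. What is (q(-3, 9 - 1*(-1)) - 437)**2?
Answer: 1721344/9 ≈ 1.9126e+5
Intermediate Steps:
q(G, f) = G/9 (q(G, f) = G*(1/9) = G/9)
(q(-3, 9 - 1*(-1)) - 437)**2 = ((1/9)*(-3) - 437)**2 = (-1/3 - 437)**2 = (-1312/3)**2 = 1721344/9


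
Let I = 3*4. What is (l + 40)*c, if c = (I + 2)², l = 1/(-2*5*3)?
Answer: 117502/15 ≈ 7833.5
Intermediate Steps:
I = 12
l = -1/30 (l = 1/(-10*3) = 1/(-30) = -1/30 ≈ -0.033333)
c = 196 (c = (12 + 2)² = 14² = 196)
(l + 40)*c = (-1/30 + 40)*196 = (1199/30)*196 = 117502/15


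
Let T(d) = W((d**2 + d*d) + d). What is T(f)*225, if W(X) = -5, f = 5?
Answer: -1125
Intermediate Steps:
T(d) = -5
T(f)*225 = -5*225 = -1125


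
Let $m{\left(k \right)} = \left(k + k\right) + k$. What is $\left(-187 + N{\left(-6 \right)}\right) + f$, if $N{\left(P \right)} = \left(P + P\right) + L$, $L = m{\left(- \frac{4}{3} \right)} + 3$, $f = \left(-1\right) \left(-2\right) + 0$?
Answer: $-198$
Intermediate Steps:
$m{\left(k \right)} = 3 k$ ($m{\left(k \right)} = 2 k + k = 3 k$)
$f = 2$ ($f = 2 + 0 = 2$)
$L = -1$ ($L = 3 \left(- \frac{4}{3}\right) + 3 = -4 + 3 = -1$)
$N{\left(P \right)} = -1 + 2 P$ ($N{\left(P \right)} = \left(P + P\right) - 1 = 2 P - 1 = -1 + 2 P$)
$\left(-187 + N{\left(-6 \right)}\right) + f = \left(-187 + \left(-1 + 2 \left(-6\right)\right)\right) + 2 = \left(-187 - 13\right) + 2 = -200 + 2 = -198$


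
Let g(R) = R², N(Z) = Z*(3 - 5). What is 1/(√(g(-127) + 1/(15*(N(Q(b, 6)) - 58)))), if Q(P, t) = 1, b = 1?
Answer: 30*√14516099/14516099 ≈ 0.0078740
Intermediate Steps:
N(Z) = -2*Z (N(Z) = Z*(-2) = -2*Z)
1/(√(g(-127) + 1/(15*(N(Q(b, 6)) - 58)))) = 1/(√((-127)² + 1/(15*(-2*1 - 58)))) = 1/(√(16129 + 1/(15*(-2 - 58)))) = 1/(√(16129 + 1/(15*(-60)))) = 1/(√(16129 + 1/(-900))) = 1/(√(16129 - 1/900)) = 1/(√(14516099/900)) = 1/(√14516099/30) = 30*√14516099/14516099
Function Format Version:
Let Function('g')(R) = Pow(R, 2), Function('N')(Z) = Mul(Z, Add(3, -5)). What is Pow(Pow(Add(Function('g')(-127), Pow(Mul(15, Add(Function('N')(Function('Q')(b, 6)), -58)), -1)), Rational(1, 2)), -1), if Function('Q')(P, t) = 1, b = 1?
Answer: Mul(Rational(30, 14516099), Pow(14516099, Rational(1, 2))) ≈ 0.0078740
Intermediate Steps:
Function('N')(Z) = Mul(-2, Z) (Function('N')(Z) = Mul(Z, -2) = Mul(-2, Z))
Pow(Pow(Add(Function('g')(-127), Pow(Mul(15, Add(Function('N')(Function('Q')(b, 6)), -58)), -1)), Rational(1, 2)), -1) = Pow(Pow(Add(Pow(-127, 2), Pow(Mul(15, Add(Mul(-2, 1), -58)), -1)), Rational(1, 2)), -1) = Pow(Pow(Add(16129, Pow(Mul(15, Add(-2, -58)), -1)), Rational(1, 2)), -1) = Pow(Pow(Add(16129, Pow(Mul(15, -60), -1)), Rational(1, 2)), -1) = Pow(Pow(Add(16129, Pow(-900, -1)), Rational(1, 2)), -1) = Pow(Pow(Add(16129, Rational(-1, 900)), Rational(1, 2)), -1) = Pow(Pow(Rational(14516099, 900), Rational(1, 2)), -1) = Pow(Mul(Rational(1, 30), Pow(14516099, Rational(1, 2))), -1) = Mul(Rational(30, 14516099), Pow(14516099, Rational(1, 2)))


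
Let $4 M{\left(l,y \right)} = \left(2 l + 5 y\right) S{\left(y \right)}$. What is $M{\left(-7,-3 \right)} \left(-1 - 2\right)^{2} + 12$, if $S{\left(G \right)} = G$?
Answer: $\frac{831}{4} \approx 207.75$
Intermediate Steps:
$M{\left(l,y \right)} = \frac{y \left(2 l + 5 y\right)}{4}$ ($M{\left(l,y \right)} = \frac{\left(2 l + 5 y\right) y}{4} = \frac{y \left(2 l + 5 y\right)}{4}$)
$M{\left(-7,-3 \right)} \left(-1 - 2\right)^{2} + 12 = \frac{1}{4} \left(-3\right) \left(2 \left(-7\right) + 5 \left(-3\right)\right) \left(-1 - 2\right)^{2} + 12 = \frac{1}{4} \left(-3\right) \left(-14 - 15\right) \left(-3\right)^{2} + 12 = \frac{1}{4} \left(-3\right) \left(-29\right) 9 + 12 = \frac{87}{4} \cdot 9 + 12 = \frac{783}{4} + 12 = \frac{831}{4}$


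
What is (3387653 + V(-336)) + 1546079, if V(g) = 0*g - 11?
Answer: 4933721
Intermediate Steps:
V(g) = -11 (V(g) = 0 - 11 = -11)
(3387653 + V(-336)) + 1546079 = (3387653 - 11) + 1546079 = 3387642 + 1546079 = 4933721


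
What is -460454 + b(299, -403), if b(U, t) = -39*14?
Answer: -461000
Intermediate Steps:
b(U, t) = -546
-460454 + b(299, -403) = -460454 - 546 = -461000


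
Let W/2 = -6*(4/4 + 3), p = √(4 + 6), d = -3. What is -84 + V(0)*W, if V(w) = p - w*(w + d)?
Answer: -84 - 48*√10 ≈ -235.79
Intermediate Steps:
p = √10 ≈ 3.1623
W = -48 (W = 2*(-6*(4/4 + 3)) = 2*(-6*(4*(¼) + 3)) = 2*(-6*(1 + 3)) = 2*(-6*4) = 2*(-24) = -48)
V(w) = √10 - w*(-3 + w) (V(w) = √10 - w*(w - 3) = √10 - w*(-3 + w))
-84 + V(0)*W = -84 + (√10 - 1*0² + 3*0)*(-48) = -84 + (√10 - 1*0 + 0)*(-48) = -84 + (√10 + 0 + 0)*(-48) = -84 + √10*(-48) = -84 - 48*√10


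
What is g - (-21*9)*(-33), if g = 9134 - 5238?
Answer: -2341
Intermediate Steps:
g = 3896
g - (-21*9)*(-33) = 3896 - (-21*9)*(-33) = 3896 - (-189)*(-33) = 3896 - 1*6237 = 3896 - 6237 = -2341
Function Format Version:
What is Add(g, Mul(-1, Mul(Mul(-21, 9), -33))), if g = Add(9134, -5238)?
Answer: -2341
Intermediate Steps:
g = 3896
Add(g, Mul(-1, Mul(Mul(-21, 9), -33))) = Add(3896, Mul(-1, Mul(Mul(-21, 9), -33))) = Add(3896, Mul(-1, Mul(-189, -33))) = Add(3896, Mul(-1, 6237)) = Add(3896, -6237) = -2341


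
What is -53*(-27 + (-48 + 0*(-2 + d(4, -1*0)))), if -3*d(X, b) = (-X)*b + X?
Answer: 3975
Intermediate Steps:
d(X, b) = -X/3 + X*b/3 (d(X, b) = -((-X)*b + X)/3 = -(-X*b + X)/3 = -(X - X*b)/3 = -X/3 + X*b/3)
-53*(-27 + (-48 + 0*(-2 + d(4, -1*0)))) = -53*(-27 + (-48 + 0*(-2 + (⅓)*4*(-1 - 1*0)))) = -53*(-27 + (-48 + 0*(-2 + (⅓)*4*(-1 + 0)))) = -53*(-27 + (-48 + 0*(-2 + (⅓)*4*(-1)))) = -53*(-27 + (-48 + 0*(-2 - 4/3))) = -53*(-27 + (-48 + 0*(-10/3))) = -53*(-27 + (-48 + 0)) = -53*(-27 - 48) = -53*(-75) = 3975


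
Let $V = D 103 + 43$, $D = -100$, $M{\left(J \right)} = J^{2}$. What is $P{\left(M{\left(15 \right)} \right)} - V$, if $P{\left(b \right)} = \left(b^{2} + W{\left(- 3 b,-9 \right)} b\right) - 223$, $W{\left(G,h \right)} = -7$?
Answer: $59084$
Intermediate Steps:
$P{\left(b \right)} = -223 + b^{2} - 7 b$ ($P{\left(b \right)} = \left(b^{2} - 7 b\right) - 223 = -223 + b^{2} - 7 b$)
$V = -10257$ ($V = \left(-100\right) 103 + 43 = -10300 + 43 = -10257$)
$P{\left(M{\left(15 \right)} \right)} - V = \left(-223 + \left(15^{2}\right)^{2} - 7 \cdot 15^{2}\right) - -10257 = \left(-223 + 225^{2} - 1575\right) + 10257 = \left(-223 + 50625 - 1575\right) + 10257 = 48827 + 10257 = 59084$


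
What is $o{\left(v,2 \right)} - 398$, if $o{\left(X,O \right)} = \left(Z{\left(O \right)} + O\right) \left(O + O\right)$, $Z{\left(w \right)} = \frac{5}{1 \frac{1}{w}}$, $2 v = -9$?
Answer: $-350$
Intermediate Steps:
$v = - \frac{9}{2}$ ($v = \frac{1}{2} \left(-9\right) = - \frac{9}{2} \approx -4.5$)
$Z{\left(w \right)} = 5 w$ ($Z{\left(w \right)} = \frac{5}{\frac{1}{w}} = 5 w$)
$o{\left(X,O \right)} = 12 O^{2}$ ($o{\left(X,O \right)} = \left(5 O + O\right) \left(O + O\right) = 6 O 2 O = 12 O^{2}$)
$o{\left(v,2 \right)} - 398 = 12 \cdot 2^{2} - 398 = 12 \cdot 4 - 398 = 48 - 398 = -350$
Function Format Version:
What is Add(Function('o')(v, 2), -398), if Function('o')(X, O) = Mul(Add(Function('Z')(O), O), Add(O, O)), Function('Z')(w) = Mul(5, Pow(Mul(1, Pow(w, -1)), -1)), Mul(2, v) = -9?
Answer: -350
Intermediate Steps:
v = Rational(-9, 2) (v = Mul(Rational(1, 2), -9) = Rational(-9, 2) ≈ -4.5000)
Function('Z')(w) = Mul(5, w) (Function('Z')(w) = Mul(5, Pow(Pow(w, -1), -1)) = Mul(5, w))
Function('o')(X, O) = Mul(12, Pow(O, 2)) (Function('o')(X, O) = Mul(Add(Mul(5, O), O), Add(O, O)) = Mul(Mul(6, O), Mul(2, O)) = Mul(12, Pow(O, 2)))
Add(Function('o')(v, 2), -398) = Add(Mul(12, Pow(2, 2)), -398) = Add(Mul(12, 4), -398) = Add(48, -398) = -350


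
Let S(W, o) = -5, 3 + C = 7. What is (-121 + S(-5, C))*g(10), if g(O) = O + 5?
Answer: -1890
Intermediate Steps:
C = 4 (C = -3 + 7 = 4)
g(O) = 5 + O
(-121 + S(-5, C))*g(10) = (-121 - 5)*(5 + 10) = -126*15 = -1890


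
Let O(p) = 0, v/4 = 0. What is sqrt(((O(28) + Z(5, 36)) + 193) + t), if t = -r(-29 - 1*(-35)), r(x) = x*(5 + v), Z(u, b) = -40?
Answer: sqrt(123) ≈ 11.091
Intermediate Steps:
v = 0 (v = 4*0 = 0)
r(x) = 5*x (r(x) = x*(5 + 0) = x*5 = 5*x)
t = -30 (t = -5*(-29 - 1*(-35)) = -5*(-29 + 35) = -5*6 = -1*30 = -30)
sqrt(((O(28) + Z(5, 36)) + 193) + t) = sqrt(((0 - 40) + 193) - 30) = sqrt((-40 + 193) - 30) = sqrt(153 - 30) = sqrt(123)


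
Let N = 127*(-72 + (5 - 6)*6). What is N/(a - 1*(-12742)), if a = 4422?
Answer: -4953/8582 ≈ -0.57714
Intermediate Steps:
N = -9906 (N = 127*(-72 - 1*6) = 127*(-72 - 6) = 127*(-78) = -9906)
N/(a - 1*(-12742)) = -9906/(4422 - 1*(-12742)) = -9906/(4422 + 12742) = -9906/17164 = -9906*1/17164 = -4953/8582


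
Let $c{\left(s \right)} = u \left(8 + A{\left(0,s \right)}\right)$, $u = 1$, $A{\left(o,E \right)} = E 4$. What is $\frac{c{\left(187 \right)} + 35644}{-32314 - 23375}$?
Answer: $- \frac{36400}{55689} \approx -0.65363$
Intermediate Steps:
$A{\left(o,E \right)} = 4 E$
$c{\left(s \right)} = 8 + 4 s$ ($c{\left(s \right)} = 1 \left(8 + 4 s\right) = 8 + 4 s$)
$\frac{c{\left(187 \right)} + 35644}{-32314 - 23375} = \frac{\left(8 + 4 \cdot 187\right) + 35644}{-32314 - 23375} = \frac{\left(8 + 748\right) + 35644}{-55689} = \left(756 + 35644\right) \left(- \frac{1}{55689}\right) = 36400 \left(- \frac{1}{55689}\right) = - \frac{36400}{55689}$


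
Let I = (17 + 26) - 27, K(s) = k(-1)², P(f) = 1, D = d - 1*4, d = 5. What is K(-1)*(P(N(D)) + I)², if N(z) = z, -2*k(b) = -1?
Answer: 289/4 ≈ 72.250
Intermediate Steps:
k(b) = ½ (k(b) = -½*(-1) = ½)
D = 1 (D = 5 - 1*4 = 5 - 4 = 1)
K(s) = ¼ (K(s) = (½)² = ¼)
I = 16 (I = 43 - 27 = 16)
K(-1)*(P(N(D)) + I)² = (1 + 16)²/4 = (¼)*17² = (¼)*289 = 289/4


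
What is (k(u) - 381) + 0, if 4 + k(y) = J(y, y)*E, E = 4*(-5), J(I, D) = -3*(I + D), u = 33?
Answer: 3575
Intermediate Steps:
J(I, D) = -3*D - 3*I (J(I, D) = -3*(D + I) = -3*D - 3*I)
E = -20
k(y) = -4 + 120*y (k(y) = -4 + (-3*y - 3*y)*(-20) = -4 - 6*y*(-20) = -4 + 120*y)
(k(u) - 381) + 0 = ((-4 + 120*33) - 381) + 0 = ((-4 + 3960) - 381) + 0 = (3956 - 381) + 0 = 3575 + 0 = 3575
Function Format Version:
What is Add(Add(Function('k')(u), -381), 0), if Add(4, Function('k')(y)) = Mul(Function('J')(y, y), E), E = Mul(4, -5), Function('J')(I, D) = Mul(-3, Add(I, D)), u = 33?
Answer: 3575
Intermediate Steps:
Function('J')(I, D) = Add(Mul(-3, D), Mul(-3, I)) (Function('J')(I, D) = Mul(-3, Add(D, I)) = Add(Mul(-3, D), Mul(-3, I)))
E = -20
Function('k')(y) = Add(-4, Mul(120, y)) (Function('k')(y) = Add(-4, Mul(Add(Mul(-3, y), Mul(-3, y)), -20)) = Add(-4, Mul(Mul(-6, y), -20)) = Add(-4, Mul(120, y)))
Add(Add(Function('k')(u), -381), 0) = Add(Add(Add(-4, Mul(120, 33)), -381), 0) = Add(Add(Add(-4, 3960), -381), 0) = Add(Add(3956, -381), 0) = Add(3575, 0) = 3575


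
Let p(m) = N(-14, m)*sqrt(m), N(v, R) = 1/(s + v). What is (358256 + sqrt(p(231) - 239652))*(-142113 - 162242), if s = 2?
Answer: -109037004880 - 304355*I*sqrt(8627472 + 3*sqrt(231))/6 ≈ -1.0904e+11 - 1.49e+8*I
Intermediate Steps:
N(v, R) = 1/(2 + v)
p(m) = -sqrt(m)/12 (p(m) = sqrt(m)/(2 - 14) = sqrt(m)/(-12) = -sqrt(m)/12)
(358256 + sqrt(p(231) - 239652))*(-142113 - 162242) = (358256 + sqrt(-sqrt(231)/12 - 239652))*(-142113 - 162242) = (358256 + sqrt(-239652 - sqrt(231)/12))*(-304355) = -109037004880 - 304355*sqrt(-239652 - sqrt(231)/12)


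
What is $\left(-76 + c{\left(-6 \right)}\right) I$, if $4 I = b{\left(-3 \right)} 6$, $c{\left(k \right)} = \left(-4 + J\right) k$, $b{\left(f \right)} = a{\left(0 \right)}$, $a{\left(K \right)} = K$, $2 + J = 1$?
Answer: $0$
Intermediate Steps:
$J = -1$ ($J = -2 + 1 = -1$)
$b{\left(f \right)} = 0$
$c{\left(k \right)} = - 5 k$ ($c{\left(k \right)} = \left(-4 - 1\right) k = - 5 k$)
$I = 0$ ($I = \frac{0 \cdot 6}{4} = \frac{1}{4} \cdot 0 = 0$)
$\left(-76 + c{\left(-6 \right)}\right) I = \left(-76 - -30\right) 0 = \left(-76 + 30\right) 0 = \left(-46\right) 0 = 0$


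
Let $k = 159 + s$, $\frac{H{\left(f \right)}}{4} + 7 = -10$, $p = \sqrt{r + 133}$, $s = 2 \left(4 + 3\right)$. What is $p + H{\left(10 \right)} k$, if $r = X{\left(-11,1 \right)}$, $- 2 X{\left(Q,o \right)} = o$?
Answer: $-11764 + \frac{\sqrt{530}}{2} \approx -11752.0$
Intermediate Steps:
$X{\left(Q,o \right)} = - \frac{o}{2}$
$r = - \frac{1}{2}$ ($r = \left(- \frac{1}{2}\right) 1 = - \frac{1}{2} \approx -0.5$)
$s = 14$ ($s = 2 \cdot 7 = 14$)
$p = \frac{\sqrt{530}}{2}$ ($p = \sqrt{- \frac{1}{2} + 133} = \sqrt{\frac{265}{2}} = \frac{\sqrt{530}}{2} \approx 11.511$)
$H{\left(f \right)} = -68$ ($H{\left(f \right)} = -28 + 4 \left(-10\right) = -28 - 40 = -68$)
$k = 173$ ($k = 159 + 14 = 173$)
$p + H{\left(10 \right)} k = \frac{\sqrt{530}}{2} - 11764 = -11764 + \frac{\sqrt{530}}{2}$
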